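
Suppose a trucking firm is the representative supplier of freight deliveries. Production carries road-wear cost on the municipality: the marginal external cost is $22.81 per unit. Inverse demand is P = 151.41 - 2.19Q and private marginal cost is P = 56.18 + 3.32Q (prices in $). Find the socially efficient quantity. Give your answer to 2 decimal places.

Q* = 13.14

Social marginal cost = private MC + MEC = 78.99 + 3.32Q.
Set SMC = demand: 78.99 + 3.32Q = 151.41 - 2.19Q → Q* = 13.1434.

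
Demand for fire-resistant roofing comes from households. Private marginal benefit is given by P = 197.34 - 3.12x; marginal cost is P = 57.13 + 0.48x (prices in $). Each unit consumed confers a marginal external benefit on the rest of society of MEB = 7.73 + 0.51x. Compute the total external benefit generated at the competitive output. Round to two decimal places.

$687.87

Market equilibrium (private): 57.13 + 0.48x = 197.34 - 3.12x → x_m = 38.9472.
Total external benefit = ∫₀^{x_m} (7.73 + 0.51x) dx = 7.73×38.9472 + ½×0.51×38.9472² = 687.8674.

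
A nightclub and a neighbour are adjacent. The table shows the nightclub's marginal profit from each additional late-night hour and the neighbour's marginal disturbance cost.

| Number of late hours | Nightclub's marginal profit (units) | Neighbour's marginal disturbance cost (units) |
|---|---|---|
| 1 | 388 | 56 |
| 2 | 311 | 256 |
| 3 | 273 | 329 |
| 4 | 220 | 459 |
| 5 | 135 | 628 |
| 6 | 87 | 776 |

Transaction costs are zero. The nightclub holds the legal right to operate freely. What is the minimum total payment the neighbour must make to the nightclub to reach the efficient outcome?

Left alone the nightclub would choose level 6 (marginal profit stays positive).
Efficient level: k* = 2 (marginal profit ≥ marginal disturbance cost through 2).
The neighbour must at least cover the nightclub's forgone profit from cutting 6→2: 273 + 220 + 135 + 87 = 715.

715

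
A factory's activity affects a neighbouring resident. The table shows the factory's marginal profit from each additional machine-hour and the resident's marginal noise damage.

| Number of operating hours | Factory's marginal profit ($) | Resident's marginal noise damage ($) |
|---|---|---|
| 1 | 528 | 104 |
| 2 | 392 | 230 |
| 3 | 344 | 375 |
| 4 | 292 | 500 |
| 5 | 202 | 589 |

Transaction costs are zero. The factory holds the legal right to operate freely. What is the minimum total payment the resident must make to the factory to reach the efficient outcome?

$838

Left alone the factory would choose level 5 (marginal profit stays positive).
Efficient level: k* = 2 (marginal profit ≥ marginal noise damage through 2).
The resident must at least cover the factory's forgone profit from cutting 5→2: 344 + 292 + 202 = 838.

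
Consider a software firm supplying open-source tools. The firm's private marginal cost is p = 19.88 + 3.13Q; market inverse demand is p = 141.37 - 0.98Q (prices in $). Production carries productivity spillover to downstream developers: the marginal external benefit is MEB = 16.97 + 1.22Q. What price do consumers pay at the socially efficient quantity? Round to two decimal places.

Social marginal cost = private MC − MEB = 2.91 + 1.91Q.
Set SMC = demand: 2.91 + 1.91Q = 141.37 - 0.98Q → Q* = 47.9100.
Consumer price on the demand curve at Q*: 141.37 − 0.98×47.9100 = 94.4182.

P = $94.42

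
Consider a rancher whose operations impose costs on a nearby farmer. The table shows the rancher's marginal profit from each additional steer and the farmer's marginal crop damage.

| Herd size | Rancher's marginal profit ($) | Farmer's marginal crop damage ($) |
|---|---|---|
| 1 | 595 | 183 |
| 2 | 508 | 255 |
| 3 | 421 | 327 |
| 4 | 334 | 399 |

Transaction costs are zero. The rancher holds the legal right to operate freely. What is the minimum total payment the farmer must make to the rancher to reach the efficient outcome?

Left alone the rancher would choose level 4 (marginal profit stays positive).
Efficient level: k* = 3 (marginal profit ≥ marginal crop damage through 3).
The farmer must at least cover the rancher's forgone profit from cutting 4→3: 334 = 334.

$334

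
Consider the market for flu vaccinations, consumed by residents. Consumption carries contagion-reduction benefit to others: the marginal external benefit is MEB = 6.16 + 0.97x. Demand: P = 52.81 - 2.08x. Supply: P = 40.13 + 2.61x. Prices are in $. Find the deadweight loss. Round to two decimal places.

Market equilibrium (private): 40.13 + 2.61x = 52.81 - 2.08x → x_m = 2.7036.
Social marginal benefit = demand + MEB = 58.97 - 1.11x.
Set SMB = MC: 58.97 - 1.11x = 40.13 + 2.61x → x* = 5.0645.
Between x* and x_m the wedge SMB − MC runs linearly from 0 to MEB(x_m), so the loss is a triangle.
DWL = ½ × 2.3609 × 8.7825 = 10.3673.

DWL = $10.37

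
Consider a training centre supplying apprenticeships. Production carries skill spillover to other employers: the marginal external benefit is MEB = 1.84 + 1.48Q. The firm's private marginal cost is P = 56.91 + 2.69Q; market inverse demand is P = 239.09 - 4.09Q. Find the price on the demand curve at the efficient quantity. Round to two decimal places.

P = 97.08

Social marginal cost = private MC − MEB = 55.07 + 1.21Q.
Set SMC = demand: 55.07 + 1.21Q = 239.09 - 4.09Q → Q* = 34.7208.
Consumer price on the demand curve at Q*: 239.09 − 4.09×34.7208 = 97.0819.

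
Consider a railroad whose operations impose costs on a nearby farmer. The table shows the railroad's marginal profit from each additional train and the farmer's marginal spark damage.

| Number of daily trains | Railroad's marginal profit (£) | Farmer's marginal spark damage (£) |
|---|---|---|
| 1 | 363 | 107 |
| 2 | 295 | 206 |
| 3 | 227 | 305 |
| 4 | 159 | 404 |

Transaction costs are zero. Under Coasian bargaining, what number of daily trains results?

Bargaining reaches the level where marginal profit last exceeds marginal spark damage.
That holds through level 2 (295 ≥ 206) but not at 3 (227 < 305).

2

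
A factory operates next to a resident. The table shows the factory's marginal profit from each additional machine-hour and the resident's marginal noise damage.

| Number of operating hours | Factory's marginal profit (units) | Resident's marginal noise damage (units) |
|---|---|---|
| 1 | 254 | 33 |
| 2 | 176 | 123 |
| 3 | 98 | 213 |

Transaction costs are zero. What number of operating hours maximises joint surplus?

2

Bargaining reaches the level where marginal profit last exceeds marginal noise damage.
That holds through level 2 (176 ≥ 123) but not at 3 (98 < 213).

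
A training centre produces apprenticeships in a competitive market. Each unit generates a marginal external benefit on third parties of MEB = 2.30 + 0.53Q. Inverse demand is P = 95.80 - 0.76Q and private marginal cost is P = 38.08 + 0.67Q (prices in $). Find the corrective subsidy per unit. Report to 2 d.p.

subsidy = $37.65 per unit

Social marginal cost = private MC − MEB = 35.78 + 0.14Q.
Set SMC = demand: 35.78 + 0.14Q = 95.80 - 0.76Q → Q* = 66.6889.
The Pigouvian subsidy equals MEB at Q*: 2.30 + 0.53×66.6889 = 37.6451.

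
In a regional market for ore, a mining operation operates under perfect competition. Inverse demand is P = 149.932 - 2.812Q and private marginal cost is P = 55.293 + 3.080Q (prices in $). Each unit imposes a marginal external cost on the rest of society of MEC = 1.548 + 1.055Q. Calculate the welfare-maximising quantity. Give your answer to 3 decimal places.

Social marginal cost = private MC + MEC = 56.841 + 4.135Q.
Set SMC = demand: 56.841 + 4.135Q = 149.932 - 2.812Q → Q* = 13.4002.

Q* = 13.400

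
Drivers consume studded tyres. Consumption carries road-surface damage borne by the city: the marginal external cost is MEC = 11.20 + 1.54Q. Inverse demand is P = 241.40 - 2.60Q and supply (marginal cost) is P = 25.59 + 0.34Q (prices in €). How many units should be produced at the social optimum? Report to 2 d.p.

Social marginal benefit = demand − MEC = 230.20 - 4.14Q.
Set SMB = MC: 230.20 - 4.14Q = 25.59 + 0.34Q → Q* = 45.6719.

Q* = 45.67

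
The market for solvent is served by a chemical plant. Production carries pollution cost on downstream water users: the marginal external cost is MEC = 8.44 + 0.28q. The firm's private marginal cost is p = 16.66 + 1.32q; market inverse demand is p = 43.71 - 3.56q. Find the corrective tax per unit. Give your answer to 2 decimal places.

Social marginal cost = private MC + MEC = 25.10 + 1.60q.
Set SMC = demand: 25.10 + 1.60q = 43.71 - 3.56q → q* = 3.6066.
The Pigouvian tax equals MEC at q*: 8.44 + 0.28×3.6066 = 9.4498.

tax = 9.45 per unit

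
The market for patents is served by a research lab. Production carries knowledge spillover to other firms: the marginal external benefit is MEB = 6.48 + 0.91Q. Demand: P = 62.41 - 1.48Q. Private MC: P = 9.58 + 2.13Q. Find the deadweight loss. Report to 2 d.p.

Market equilibrium (private): 9.58 + 2.13Q = 62.41 - 1.48Q → Q_m = 14.6343.
Social marginal cost = private MC − MEB = 3.10 + 1.22Q.
Set SMC = demand: 3.10 + 1.22Q = 62.41 - 1.48Q → Q* = 21.9667.
The welfare-loss triangle has base |Q_m − Q*| and height MEB(Q_m) (the vertical gap between SMC and demand is zero at Q* and MEB at Q_m).
DWL = ½ × 7.3324 × 19.7973 = 72.5809.

DWL = 72.58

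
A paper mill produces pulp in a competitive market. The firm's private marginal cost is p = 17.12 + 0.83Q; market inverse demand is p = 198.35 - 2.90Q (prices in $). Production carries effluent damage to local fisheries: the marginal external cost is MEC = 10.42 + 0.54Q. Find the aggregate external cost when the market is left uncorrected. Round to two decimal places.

$1143.67

Market equilibrium (private): 17.12 + 0.83Q = 198.35 - 2.90Q → Q_m = 48.5871.
Total external cost = ∫₀^{Q_m} (10.42 + 0.54Q) dQ = 10.42×48.5871 + ½×0.54×48.5871² = 1143.6683.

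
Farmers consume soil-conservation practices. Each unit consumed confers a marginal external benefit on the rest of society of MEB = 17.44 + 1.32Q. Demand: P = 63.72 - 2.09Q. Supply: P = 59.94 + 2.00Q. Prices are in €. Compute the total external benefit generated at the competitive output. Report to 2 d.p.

Market equilibrium (private): 59.94 + 2.00Q = 63.72 - 2.09Q → Q_m = 0.9242.
Total external benefit = ∫₀^{Q_m} (17.44 + 1.32Q) dQ = 17.44×0.9242 + ½×1.32×0.9242² = 16.6818.

€16.68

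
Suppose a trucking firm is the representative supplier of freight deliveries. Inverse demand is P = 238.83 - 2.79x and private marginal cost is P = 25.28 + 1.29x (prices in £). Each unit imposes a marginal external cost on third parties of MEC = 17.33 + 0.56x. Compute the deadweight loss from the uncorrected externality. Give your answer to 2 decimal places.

DWL = £234.41

Market equilibrium (private): 25.28 + 1.29x = 238.83 - 2.79x → x_m = 52.3407.
Social marginal cost = private MC + MEC = 42.61 + 1.85x.
Set SMC = demand: 42.61 + 1.85x = 238.83 - 2.79x → x* = 42.2888.
The welfare-loss triangle has base |x_m − x*| and height MEC(x_m) (the vertical gap between SMC and demand is zero at x* and MEC at x_m).
DWL = ½ × 10.0519 × 46.6408 = 234.4143.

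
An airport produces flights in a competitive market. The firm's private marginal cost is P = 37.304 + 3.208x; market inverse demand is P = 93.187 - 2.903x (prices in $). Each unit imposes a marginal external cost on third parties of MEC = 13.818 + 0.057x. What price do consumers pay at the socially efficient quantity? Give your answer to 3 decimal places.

P = $73.389

Social marginal cost = private MC + MEC = 51.122 + 3.265x.
Set SMC = demand: 51.122 + 3.265x = 93.187 - 2.903x → x* = 6.8199.
Consumer price on the demand curve at x*: 93.187 − 2.903×6.8199 = 73.3888.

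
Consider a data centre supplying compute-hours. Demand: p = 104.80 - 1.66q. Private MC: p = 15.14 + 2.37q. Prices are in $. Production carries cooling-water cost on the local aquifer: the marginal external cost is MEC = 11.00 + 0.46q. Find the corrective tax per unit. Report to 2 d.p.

tax = $19.06 per unit

Social marginal cost = private MC + MEC = 26.14 + 2.83q.
Set SMC = demand: 26.14 + 2.83q = 104.80 - 1.66q → q* = 17.5189.
The Pigouvian tax equals MEC at q*: 11.00 + 0.46×17.5189 = 19.0587.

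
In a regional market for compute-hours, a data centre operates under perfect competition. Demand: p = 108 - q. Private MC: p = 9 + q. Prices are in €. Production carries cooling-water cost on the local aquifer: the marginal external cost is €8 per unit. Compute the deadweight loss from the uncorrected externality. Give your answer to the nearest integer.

Market equilibrium (private): 9 + q = 108 - q → q_m = 49.5000.
Social marginal cost = private MC + MEC = 17 + q.
Set SMC = demand: 17 + q = 108 - q → q* = 45.5000.
The loss is the area between SMC and demand from q* to q_m; with linear curves that's a triangle of height MEC(q_m).
DWL = ½ × 4.0000 × 8.0000 = 16.0000.

DWL = €16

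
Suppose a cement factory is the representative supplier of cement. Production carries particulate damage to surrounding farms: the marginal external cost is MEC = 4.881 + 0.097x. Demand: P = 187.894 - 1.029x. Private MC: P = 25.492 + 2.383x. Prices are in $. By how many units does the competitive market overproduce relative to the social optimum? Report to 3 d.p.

2.707 units

Market equilibrium (private): 25.492 + 2.383x = 187.894 - 1.029x → x_m = 47.5973.
Social marginal cost = private MC + MEC = 30.373 + 2.480x.
Set SMC = demand: 30.373 + 2.480x = 187.894 - 1.029x → x* = 44.8906.
Gap = |47.5973 − 44.8906| = 2.7067.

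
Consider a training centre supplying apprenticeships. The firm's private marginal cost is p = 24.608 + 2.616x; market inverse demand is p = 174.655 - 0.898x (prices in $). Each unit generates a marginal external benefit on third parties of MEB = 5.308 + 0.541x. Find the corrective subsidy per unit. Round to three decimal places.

Social marginal cost = private MC − MEB = 19.300 + 2.075x.
Set SMC = demand: 19.300 + 2.075x = 174.655 - 0.898x → x* = 52.2553.
The Pigouvian subsidy equals MEB at x*: 5.308 + 0.541×52.2553 = 33.5781.

subsidy = $33.578 per unit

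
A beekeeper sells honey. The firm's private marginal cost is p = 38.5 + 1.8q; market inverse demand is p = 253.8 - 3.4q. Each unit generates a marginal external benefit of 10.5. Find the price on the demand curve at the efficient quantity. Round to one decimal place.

Social marginal cost = private MC − MEB = 28.0 + 1.8q.
Set SMC = demand: 28.0 + 1.8q = 253.8 - 3.4q → q* = 43.4231.
Consumer price on the demand curve at q*: 253.8 − 3.4×43.4231 = 106.1615.

P = 106.2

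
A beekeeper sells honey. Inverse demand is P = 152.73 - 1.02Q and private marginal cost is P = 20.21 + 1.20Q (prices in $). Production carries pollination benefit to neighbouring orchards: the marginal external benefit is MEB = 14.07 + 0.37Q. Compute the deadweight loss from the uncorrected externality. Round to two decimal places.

DWL = $353.33

Market equilibrium (private): 20.21 + 1.20Q = 152.73 - 1.02Q → Q_m = 59.6937.
Social marginal cost = private MC − MEB = 6.14 + 0.83Q.
Set SMC = demand: 6.14 + 0.83Q = 152.73 - 1.02Q → Q* = 79.2378.
Height of the DWL triangle at Q_m is demand(Q_m) − SMC(Q_m) = MEB(Q_m) = 36.1567.
DWL = ½ × 19.5441 × 36.1567 = 353.3251.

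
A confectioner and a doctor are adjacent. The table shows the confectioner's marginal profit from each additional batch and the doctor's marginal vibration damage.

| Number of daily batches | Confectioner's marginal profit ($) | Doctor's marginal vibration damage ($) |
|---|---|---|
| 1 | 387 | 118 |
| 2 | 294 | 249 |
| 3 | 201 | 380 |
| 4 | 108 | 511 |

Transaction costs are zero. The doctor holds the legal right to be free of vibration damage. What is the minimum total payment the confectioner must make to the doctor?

Efficient level: marginal profit ≥ marginal vibration damage through level 2, so k* = 2.
With the doctor holding the right, the confectioner must at least compensate total damage at k*: 118 + 249 = 367.

$367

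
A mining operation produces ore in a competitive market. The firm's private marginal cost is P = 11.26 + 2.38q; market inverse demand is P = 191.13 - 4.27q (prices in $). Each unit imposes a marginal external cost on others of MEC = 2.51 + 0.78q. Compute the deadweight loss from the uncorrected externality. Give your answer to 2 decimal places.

Market equilibrium (private): 11.26 + 2.38q = 191.13 - 4.27q → q_m = 27.0481.
Social marginal cost = private MC + MEC = 13.77 + 3.16q.
Set SMC = demand: 13.77 + 3.16q = 191.13 - 4.27q → q* = 23.8708.
The loss is the area between SMC and demand from q* to q_m; with linear curves that's a triangle of height MEC(q_m).
DWL = ½ × 3.1773 × 23.6075 = 37.5041.

DWL = $37.50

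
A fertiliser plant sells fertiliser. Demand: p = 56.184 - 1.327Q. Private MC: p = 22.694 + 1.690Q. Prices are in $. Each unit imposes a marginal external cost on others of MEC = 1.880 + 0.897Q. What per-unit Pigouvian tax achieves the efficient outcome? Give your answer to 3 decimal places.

tax = $9.124 per unit

Social marginal cost = private MC + MEC = 24.574 + 2.587Q.
Set SMC = demand: 24.574 + 2.587Q = 56.184 - 1.327Q → Q* = 8.0761.
The Pigouvian tax equals MEC at Q*: 1.880 + 0.897×8.0761 = 9.1243.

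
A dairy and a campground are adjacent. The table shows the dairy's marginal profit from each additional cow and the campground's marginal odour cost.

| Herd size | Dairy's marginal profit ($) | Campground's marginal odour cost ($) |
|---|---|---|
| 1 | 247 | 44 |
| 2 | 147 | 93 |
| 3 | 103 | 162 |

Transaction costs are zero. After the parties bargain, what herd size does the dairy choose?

Bargaining reaches the level where marginal profit last exceeds marginal odour cost.
That holds through level 2 (147 ≥ 93) but not at 3 (103 < 162).

2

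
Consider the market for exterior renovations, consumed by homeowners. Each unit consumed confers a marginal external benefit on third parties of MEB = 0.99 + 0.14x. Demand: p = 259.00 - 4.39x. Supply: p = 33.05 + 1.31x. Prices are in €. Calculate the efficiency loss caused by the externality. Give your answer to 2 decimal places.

Market equilibrium (private): 33.05 + 1.31x = 259.00 - 4.39x → x_m = 39.6404.
Social marginal benefit = demand + MEB = 259.99 - 4.25x.
Set SMB = MC: 259.99 - 4.25x = 33.05 + 1.31x → x* = 40.8165.
The welfare-loss triangle has base |x_m − x*| and height MEB(x_m) (the vertical gap between SMB and MC is zero at x* and MEB at x_m).
DWL = ½ × 1.1761 × 6.5396 = 3.8456.

DWL = €3.85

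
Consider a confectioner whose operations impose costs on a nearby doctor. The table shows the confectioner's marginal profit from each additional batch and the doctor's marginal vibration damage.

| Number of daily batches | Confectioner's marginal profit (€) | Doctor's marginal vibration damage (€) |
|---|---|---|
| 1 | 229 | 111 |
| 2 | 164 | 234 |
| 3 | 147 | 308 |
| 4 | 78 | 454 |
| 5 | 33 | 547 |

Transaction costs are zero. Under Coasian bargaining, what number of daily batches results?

Bargaining reaches the level where marginal profit last exceeds marginal vibration damage.
That holds through level 1 (229 ≥ 111) but not at 2 (164 < 234).

1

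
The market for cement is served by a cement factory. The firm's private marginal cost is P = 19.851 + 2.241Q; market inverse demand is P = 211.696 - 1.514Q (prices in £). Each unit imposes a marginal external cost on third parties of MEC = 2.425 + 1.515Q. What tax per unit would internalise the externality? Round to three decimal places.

tax = £56.879 per unit

Social marginal cost = private MC + MEC = 22.276 + 3.756Q.
Set SMC = demand: 22.276 + 3.756Q = 211.696 - 1.514Q → Q* = 35.9431.
The Pigouvian tax equals MEC at Q*: 2.425 + 1.515×35.9431 = 56.8788.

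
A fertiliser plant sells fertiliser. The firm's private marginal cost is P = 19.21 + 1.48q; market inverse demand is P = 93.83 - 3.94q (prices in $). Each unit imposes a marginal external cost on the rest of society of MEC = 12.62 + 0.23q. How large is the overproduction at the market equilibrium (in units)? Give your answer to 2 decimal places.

Market equilibrium (private): 19.21 + 1.48q = 93.83 - 3.94q → q_m = 13.7675.
Social marginal cost = private MC + MEC = 31.83 + 1.71q.
Set SMC = demand: 31.83 + 1.71q = 93.83 - 3.94q → q* = 10.9735.
Gap = |13.7675 − 10.9735| = 2.7940.

2.79 units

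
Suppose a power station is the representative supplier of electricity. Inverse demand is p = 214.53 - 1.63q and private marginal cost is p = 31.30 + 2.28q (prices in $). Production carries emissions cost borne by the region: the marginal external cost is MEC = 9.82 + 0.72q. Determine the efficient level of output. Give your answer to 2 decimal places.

q* = 37.45

Social marginal cost = private MC + MEC = 41.12 + 3.00q.
Set SMC = demand: 41.12 + 3.00q = 214.53 - 1.63q → q* = 37.4536.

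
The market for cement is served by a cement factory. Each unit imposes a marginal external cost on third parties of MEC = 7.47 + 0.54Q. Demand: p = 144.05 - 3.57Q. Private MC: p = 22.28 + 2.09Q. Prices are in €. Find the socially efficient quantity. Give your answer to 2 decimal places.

Social marginal cost = private MC + MEC = 29.75 + 2.63Q.
Set SMC = demand: 29.75 + 2.63Q = 144.05 - 3.57Q → Q* = 18.4355.

Q* = 18.44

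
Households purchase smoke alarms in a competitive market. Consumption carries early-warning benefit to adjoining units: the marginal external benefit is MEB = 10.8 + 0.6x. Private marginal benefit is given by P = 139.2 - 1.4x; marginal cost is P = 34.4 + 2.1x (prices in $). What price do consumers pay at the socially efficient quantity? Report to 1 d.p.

P = $83.4

Social marginal benefit = demand + MEB = 150.0 - 0.8x.
Set SMB = MC: 150.0 - 0.8x = 34.4 + 2.1x → x* = 39.8621.
Consumer price on the demand curve at x*: 139.2 − 1.4×39.8621 = 83.3931.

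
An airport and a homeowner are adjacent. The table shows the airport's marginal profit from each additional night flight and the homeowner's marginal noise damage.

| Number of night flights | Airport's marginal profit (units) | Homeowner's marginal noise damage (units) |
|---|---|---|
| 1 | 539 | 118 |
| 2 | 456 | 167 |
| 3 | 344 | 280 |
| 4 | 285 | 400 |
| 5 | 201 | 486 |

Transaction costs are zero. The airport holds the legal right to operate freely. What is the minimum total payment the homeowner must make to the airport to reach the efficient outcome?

486

Left alone the airport would choose level 5 (marginal profit stays positive).
Efficient level: k* = 3 (marginal profit ≥ marginal noise damage through 3).
The homeowner must at least cover the airport's forgone profit from cutting 5→3: 285 + 201 = 486.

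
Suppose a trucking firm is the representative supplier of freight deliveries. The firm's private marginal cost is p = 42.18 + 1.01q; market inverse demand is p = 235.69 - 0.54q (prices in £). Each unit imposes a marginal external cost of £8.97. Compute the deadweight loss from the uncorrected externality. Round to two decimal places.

DWL = £25.96

Market equilibrium (private): 42.18 + 1.01q = 235.69 - 0.54q → q_m = 124.8452.
Social marginal cost = private MC + MEC = 51.15 + 1.01q.
Set SMC = demand: 51.15 + 1.01q = 235.69 - 0.54q → q* = 119.0581.
Between q* and q_m the wedge SMC − demand runs linearly from 0 to MEC(q_m), so the loss is a triangle.
DWL = ½ × 5.7871 × 8.9700 = 25.9551.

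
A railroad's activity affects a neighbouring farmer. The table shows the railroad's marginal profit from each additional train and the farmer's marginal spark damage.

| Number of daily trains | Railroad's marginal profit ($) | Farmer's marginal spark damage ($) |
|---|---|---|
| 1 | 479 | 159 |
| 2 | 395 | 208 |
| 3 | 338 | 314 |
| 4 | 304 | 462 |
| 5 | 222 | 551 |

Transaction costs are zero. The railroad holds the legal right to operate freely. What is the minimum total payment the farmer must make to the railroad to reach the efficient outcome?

Left alone the railroad would choose level 5 (marginal profit stays positive).
Efficient level: k* = 3 (marginal profit ≥ marginal spark damage through 3).
The farmer must at least cover the railroad's forgone profit from cutting 5→3: 304 + 222 = 526.

$526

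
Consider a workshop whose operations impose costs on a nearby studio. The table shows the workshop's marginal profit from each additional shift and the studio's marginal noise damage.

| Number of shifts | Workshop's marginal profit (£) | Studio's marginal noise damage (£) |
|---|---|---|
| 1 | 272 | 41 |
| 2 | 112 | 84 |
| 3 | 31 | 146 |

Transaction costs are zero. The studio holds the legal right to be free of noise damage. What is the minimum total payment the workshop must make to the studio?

£125

Efficient level: marginal profit ≥ marginal noise damage through level 2, so k* = 2.
With the studio holding the right, the workshop must at least compensate total damage at k*: 41 + 84 = 125.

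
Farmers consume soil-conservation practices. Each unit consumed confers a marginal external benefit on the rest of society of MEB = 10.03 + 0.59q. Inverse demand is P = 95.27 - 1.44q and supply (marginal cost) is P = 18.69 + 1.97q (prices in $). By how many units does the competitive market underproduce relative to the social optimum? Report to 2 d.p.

8.26 units

Market equilibrium (private): 18.69 + 1.97q = 95.27 - 1.44q → q_m = 22.4575.
Social marginal benefit = demand + MEB = 105.30 - 0.85q.
Set SMB = MC: 105.30 - 0.85q = 18.69 + 1.97q → q* = 30.7128.
Gap = |22.4575 − 30.7128| = 8.2553.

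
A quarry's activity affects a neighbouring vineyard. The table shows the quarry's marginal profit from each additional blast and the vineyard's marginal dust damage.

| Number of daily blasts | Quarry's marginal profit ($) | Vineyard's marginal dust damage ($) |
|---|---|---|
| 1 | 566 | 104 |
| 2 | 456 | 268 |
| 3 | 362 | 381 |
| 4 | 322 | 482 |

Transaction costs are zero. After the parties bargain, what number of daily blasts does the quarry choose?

Bargaining reaches the level where marginal profit last exceeds marginal dust damage.
That holds through level 2 (456 ≥ 268) but not at 3 (362 < 381).

2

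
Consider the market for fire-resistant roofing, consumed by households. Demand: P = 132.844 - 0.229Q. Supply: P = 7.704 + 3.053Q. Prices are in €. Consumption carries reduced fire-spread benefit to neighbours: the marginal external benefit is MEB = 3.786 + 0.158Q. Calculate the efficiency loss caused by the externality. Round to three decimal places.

Market equilibrium (private): 7.704 + 3.053Q = 132.844 - 0.229Q → Q_m = 38.1292.
Social marginal benefit = demand + MEB = 136.630 - 0.071Q.
Set SMB = MC: 136.630 - 0.071Q = 7.704 + 3.053Q → Q* = 41.2695.
Height of the DWL triangle at Q_m is SMB(Q_m) − MC(Q_m) = MEB(Q_m) = 9.8104.
DWL = ½ × 3.1403 × 9.8104 = 15.4038.

DWL = €15.404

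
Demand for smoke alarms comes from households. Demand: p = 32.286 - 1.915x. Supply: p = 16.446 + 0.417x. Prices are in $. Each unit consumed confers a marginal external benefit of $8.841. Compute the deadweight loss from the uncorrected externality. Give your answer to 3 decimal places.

Market equilibrium (private): 16.446 + 0.417x = 32.286 - 1.915x → x_m = 6.7925.
Social marginal benefit = demand + MEB = 41.127 - 1.915x.
Set SMB = MC: 41.127 - 1.915x = 16.446 + 0.417x → x* = 10.5836.
The welfare-loss triangle has base |x_m − x*| and height MEB(x_m) (the vertical gap between SMB and MC is zero at x* and MEB at x_m).
DWL = ½ × 3.7911 × 8.8410 = 16.7586.

DWL = $16.759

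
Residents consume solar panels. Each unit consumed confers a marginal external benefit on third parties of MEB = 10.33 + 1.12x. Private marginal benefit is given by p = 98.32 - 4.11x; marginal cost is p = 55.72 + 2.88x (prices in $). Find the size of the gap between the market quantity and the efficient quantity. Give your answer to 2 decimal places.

2.92 units

Market equilibrium (private): 55.72 + 2.88x = 98.32 - 4.11x → x_m = 6.0944.
Social marginal benefit = demand + MEB = 108.65 - 2.99x.
Set SMB = MC: 108.65 - 2.99x = 55.72 + 2.88x → x* = 9.0170.
Gap = |6.0944 − 9.0170| = 2.9226.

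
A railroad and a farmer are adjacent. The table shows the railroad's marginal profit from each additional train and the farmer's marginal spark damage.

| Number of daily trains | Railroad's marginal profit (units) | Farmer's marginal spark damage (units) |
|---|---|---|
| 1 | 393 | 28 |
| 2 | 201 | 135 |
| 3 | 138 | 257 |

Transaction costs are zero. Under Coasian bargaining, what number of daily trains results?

Bargaining reaches the level where marginal profit last exceeds marginal spark damage.
That holds through level 2 (201 ≥ 135) but not at 3 (138 < 257).

2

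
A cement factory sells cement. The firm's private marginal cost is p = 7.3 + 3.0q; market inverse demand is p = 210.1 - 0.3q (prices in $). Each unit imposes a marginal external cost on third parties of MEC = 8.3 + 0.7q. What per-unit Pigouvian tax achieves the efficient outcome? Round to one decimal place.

Social marginal cost = private MC + MEC = 15.6 + 3.7q.
Set SMC = demand: 15.6 + 3.7q = 210.1 - 0.3q → q* = 48.6250.
The Pigouvian tax equals MEC at q*: 8.3 + 0.7×48.6250 = 42.3375.

tax = $42.3 per unit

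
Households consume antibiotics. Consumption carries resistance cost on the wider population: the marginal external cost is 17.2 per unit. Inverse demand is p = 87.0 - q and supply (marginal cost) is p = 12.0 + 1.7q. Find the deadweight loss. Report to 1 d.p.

Market equilibrium (private): 12.0 + 1.7q = 87.0 - q → q_m = 27.7778.
Social marginal benefit = demand − MEC = 69.8 - q.
Set SMB = MC: 69.8 - q = 12.0 + 1.7q → q* = 21.4074.
The loss is the area between SMB and MC from q* to q_m; with linear curves that's a triangle of height MEC(q_m).
DWL = ½ × 6.3704 × 17.2000 = 54.7854.

DWL = 54.8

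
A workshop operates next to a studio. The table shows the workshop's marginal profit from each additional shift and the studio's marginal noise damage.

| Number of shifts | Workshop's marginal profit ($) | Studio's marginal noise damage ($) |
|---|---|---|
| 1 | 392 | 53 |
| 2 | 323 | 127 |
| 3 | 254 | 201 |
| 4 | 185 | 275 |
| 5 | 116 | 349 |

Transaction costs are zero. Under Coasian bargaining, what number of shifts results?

3

Bargaining reaches the level where marginal profit last exceeds marginal noise damage.
That holds through level 3 (254 ≥ 201) but not at 4 (185 < 275).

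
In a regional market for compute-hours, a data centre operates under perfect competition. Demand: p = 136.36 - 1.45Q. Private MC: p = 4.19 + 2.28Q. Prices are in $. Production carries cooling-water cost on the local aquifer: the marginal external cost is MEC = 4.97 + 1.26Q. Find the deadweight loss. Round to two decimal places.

Market equilibrium (private): 4.19 + 2.28Q = 136.36 - 1.45Q → Q_m = 35.4343.
Social marginal cost = private MC + MEC = 9.16 + 3.54Q.
Set SMC = demand: 9.16 + 3.54Q = 136.36 - 1.45Q → Q* = 25.4910.
Between Q* and Q_m the wedge SMC − demand runs linearly from 0 to MEC(Q_m), so the loss is a triangle.
DWL = ½ × 9.9433 × 49.6172 = 246.6794.

DWL = $246.68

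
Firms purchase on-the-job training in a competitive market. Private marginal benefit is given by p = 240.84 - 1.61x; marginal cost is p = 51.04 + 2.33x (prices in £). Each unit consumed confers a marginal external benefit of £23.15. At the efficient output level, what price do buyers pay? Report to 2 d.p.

Social marginal benefit = demand + MEB = 263.99 - 1.61x.
Set SMB = MC: 263.99 - 1.61x = 51.04 + 2.33x → x* = 54.0482.
Consumer price on the demand curve at x*: 240.84 − 1.61×54.0482 = 153.8224.

P = £153.82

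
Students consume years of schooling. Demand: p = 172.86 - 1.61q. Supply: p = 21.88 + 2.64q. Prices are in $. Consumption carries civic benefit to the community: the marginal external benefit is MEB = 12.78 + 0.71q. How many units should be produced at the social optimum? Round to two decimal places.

q* = 46.26

Social marginal benefit = demand + MEB = 185.64 - 0.90q.
Set SMB = MC: 185.64 - 0.90q = 21.88 + 2.64q → q* = 46.2599.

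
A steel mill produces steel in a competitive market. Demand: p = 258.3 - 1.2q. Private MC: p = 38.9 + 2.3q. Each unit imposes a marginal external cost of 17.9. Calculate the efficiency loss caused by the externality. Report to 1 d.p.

Market equilibrium (private): 38.9 + 2.3q = 258.3 - 1.2q → q_m = 62.6857.
Social marginal cost = private MC + MEC = 56.8 + 2.3q.
Set SMC = demand: 56.8 + 2.3q = 258.3 - 1.2q → q* = 57.5714.
Between q* and q_m the wedge SMC − demand runs linearly from 0 to MEC(q_m), so the loss is a triangle.
DWL = ½ × 5.1143 × 17.9000 = 45.7730.

DWL = 45.8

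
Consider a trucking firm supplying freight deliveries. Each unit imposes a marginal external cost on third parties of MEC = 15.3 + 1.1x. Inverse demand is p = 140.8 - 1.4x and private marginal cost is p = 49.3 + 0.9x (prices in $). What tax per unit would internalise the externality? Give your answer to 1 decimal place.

Social marginal cost = private MC + MEC = 64.6 + 2.0x.
Set SMC = demand: 64.6 + 2.0x = 140.8 - 1.4x → x* = 22.4118.
The Pigouvian tax equals MEC at x*: 15.3 + 1.1×22.4118 = 39.9530.

tax = $40.0 per unit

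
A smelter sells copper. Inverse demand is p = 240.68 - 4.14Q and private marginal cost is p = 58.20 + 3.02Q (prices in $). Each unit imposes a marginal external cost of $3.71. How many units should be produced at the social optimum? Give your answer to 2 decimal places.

Social marginal cost = private MC + MEC = 61.91 + 3.02Q.
Set SMC = demand: 61.91 + 3.02Q = 240.68 - 4.14Q → Q* = 24.9679.

Q* = 24.97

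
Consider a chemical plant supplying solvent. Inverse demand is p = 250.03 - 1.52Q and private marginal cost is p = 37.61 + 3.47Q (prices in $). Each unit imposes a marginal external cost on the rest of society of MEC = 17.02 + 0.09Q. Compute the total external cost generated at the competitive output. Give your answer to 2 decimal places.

Market equilibrium (private): 37.61 + 3.47Q = 250.03 - 1.52Q → Q_m = 42.5691.
Total external cost = ∫₀^{Q_m} (17.02 + 0.09Q) dQ = 17.02×42.5691 + ½×0.09×42.5691² = 806.0719.

$806.07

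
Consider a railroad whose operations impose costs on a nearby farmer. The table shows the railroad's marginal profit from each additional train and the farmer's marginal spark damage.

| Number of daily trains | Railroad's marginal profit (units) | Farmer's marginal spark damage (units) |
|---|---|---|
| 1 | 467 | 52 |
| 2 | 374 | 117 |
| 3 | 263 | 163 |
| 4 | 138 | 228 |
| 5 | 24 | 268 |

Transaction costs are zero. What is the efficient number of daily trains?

3

Bargaining reaches the level where marginal profit last exceeds marginal spark damage.
That holds through level 3 (263 ≥ 163) but not at 4 (138 < 228).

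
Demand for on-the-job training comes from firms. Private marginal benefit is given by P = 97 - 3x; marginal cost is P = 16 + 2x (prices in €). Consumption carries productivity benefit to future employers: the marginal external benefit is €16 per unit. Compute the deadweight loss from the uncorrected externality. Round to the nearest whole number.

DWL = €26

Market equilibrium (private): 16 + 2x = 97 - 3x → x_m = 16.2000.
Social marginal benefit = demand + MEB = 113 - 3x.
Set SMB = MC: 113 - 3x = 16 + 2x → x* = 19.4000.
The welfare-loss triangle has base |x_m − x*| and height MEB(x_m) (the vertical gap between SMB and MC is zero at x* and MEB at x_m).
DWL = ½ × 3.2000 × 16.0000 = 25.6000.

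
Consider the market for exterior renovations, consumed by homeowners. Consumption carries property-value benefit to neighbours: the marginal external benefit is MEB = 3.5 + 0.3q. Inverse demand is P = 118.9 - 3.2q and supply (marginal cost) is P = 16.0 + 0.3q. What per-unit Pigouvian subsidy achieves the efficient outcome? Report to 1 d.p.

subsidy = 13.5 per unit

Social marginal benefit = demand + MEB = 122.4 - 2.9q.
Set SMB = MC: 122.4 - 2.9q = 16.0 + 0.3q → q* = 33.2500.
The Pigouvian subsidy equals MEB at q*: 3.5 + 0.3×33.2500 = 13.4750.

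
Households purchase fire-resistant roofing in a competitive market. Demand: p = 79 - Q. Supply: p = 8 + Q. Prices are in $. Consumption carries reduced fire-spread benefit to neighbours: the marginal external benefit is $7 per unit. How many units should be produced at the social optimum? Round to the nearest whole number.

Q* = 39

Social marginal benefit = demand + MEB = 86 - Q.
Set SMB = MC: 86 - Q = 8 + Q → Q* = 39.0000.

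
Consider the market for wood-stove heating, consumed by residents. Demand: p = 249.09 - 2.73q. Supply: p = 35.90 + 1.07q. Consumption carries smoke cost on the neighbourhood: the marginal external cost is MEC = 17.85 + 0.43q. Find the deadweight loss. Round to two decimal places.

Market equilibrium (private): 35.90 + 1.07q = 249.09 - 2.73q → q_m = 56.1026.
Social marginal benefit = demand − MEC = 231.24 - 3.16q.
Set SMB = MC: 231.24 - 3.16q = 35.90 + 1.07q → q* = 46.1797.
Height of the DWL triangle at q_m is MC(q_m) − SMB(q_m) = MEC(q_m) = 41.9741.
DWL = ½ × 9.9229 × 41.9741 = 208.2524.

DWL = 208.25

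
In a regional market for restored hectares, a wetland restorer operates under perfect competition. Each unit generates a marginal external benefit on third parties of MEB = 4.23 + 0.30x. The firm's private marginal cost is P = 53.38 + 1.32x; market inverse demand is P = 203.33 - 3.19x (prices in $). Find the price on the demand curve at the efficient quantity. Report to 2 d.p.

P = $86.50

Social marginal cost = private MC − MEB = 49.15 + 1.02x.
Set SMC = demand: 49.15 + 1.02x = 203.33 - 3.19x → x* = 36.6223.
Consumer price on the demand curve at x*: 203.33 − 3.19×36.6223 = 86.5049.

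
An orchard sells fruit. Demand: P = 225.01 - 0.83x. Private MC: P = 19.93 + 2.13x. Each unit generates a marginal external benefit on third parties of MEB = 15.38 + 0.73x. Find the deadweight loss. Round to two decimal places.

DWL = 975.41

Market equilibrium (private): 19.93 + 2.13x = 225.01 - 0.83x → x_m = 69.2838.
Social marginal cost = private MC − MEB = 4.55 + 1.40x.
Set SMC = demand: 4.55 + 1.40x = 225.01 - 0.83x → x* = 98.8610.
The loss is the area between SMC and demand from x* to x_m; with linear curves that's a triangle of height MEB(x_m).
DWL = ½ × 29.5772 × 65.9572 = 975.4146.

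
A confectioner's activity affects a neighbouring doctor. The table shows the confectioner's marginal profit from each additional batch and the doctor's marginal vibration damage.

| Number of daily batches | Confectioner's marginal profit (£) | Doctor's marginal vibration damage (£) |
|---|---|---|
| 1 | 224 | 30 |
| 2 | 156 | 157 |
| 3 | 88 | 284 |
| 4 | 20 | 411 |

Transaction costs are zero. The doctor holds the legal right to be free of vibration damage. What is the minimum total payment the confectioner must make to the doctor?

Efficient level: marginal profit ≥ marginal vibration damage through level 1, so k* = 1.
With the doctor holding the right, the confectioner must at least compensate total damage at k*: 30 = 30.

£30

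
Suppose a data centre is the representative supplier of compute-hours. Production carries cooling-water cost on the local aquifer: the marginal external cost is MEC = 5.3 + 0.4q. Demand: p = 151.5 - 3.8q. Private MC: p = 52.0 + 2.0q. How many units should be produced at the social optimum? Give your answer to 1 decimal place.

q* = 15.2

Social marginal cost = private MC + MEC = 57.3 + 2.4q.
Set SMC = demand: 57.3 + 2.4q = 151.5 - 3.8q → q* = 15.1935.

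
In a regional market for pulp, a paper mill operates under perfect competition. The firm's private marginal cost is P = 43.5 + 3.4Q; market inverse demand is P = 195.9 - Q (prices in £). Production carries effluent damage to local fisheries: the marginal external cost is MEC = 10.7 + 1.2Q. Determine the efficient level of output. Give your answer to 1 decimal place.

Social marginal cost = private MC + MEC = 54.2 + 4.6Q.
Set SMC = demand: 54.2 + 4.6Q = 195.9 - Q → Q* = 25.3036.

Q* = 25.3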